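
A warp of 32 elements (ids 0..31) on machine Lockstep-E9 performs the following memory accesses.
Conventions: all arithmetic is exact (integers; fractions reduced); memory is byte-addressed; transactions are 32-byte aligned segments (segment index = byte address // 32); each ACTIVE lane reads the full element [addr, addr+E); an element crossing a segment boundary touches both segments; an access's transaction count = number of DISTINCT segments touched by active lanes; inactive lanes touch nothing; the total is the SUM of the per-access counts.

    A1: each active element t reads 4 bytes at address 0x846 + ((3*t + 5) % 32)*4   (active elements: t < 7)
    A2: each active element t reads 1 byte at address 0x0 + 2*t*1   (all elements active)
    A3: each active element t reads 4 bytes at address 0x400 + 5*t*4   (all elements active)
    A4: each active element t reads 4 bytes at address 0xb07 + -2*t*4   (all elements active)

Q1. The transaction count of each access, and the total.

A1: 4 transactions
A2: 2 transactions
A3: 20 transactions
A4: 9 transactions

Answer: 4,2,20,9; total 35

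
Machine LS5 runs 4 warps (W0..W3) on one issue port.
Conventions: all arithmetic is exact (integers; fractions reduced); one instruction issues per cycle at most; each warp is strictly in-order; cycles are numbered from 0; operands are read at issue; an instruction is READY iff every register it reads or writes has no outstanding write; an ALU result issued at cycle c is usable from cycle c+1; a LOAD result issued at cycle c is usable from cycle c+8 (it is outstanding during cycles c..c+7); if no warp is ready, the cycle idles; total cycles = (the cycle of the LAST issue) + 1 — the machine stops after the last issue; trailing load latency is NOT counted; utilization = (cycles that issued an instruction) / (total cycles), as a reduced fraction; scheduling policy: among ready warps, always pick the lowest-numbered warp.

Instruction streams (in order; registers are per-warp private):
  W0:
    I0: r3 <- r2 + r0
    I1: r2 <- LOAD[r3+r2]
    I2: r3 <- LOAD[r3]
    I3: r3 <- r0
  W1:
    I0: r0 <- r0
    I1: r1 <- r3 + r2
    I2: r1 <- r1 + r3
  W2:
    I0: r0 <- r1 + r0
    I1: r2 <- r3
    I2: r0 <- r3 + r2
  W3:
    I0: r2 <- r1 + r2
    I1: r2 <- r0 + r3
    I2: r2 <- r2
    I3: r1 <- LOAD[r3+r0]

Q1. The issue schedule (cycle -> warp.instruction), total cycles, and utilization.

cycle 0: W0.I0
cycle 1: W0.I1
cycle 2: W0.I2
cycle 3: W1.I0
cycle 4: W1.I1
cycle 5: W1.I2
cycle 6: W2.I0
cycle 7: W2.I1
cycle 8: W2.I2
cycle 9: W3.I0
cycle 10: W0.I3
cycle 11: W3.I1
cycle 12: W3.I2
cycle 13: W3.I3

Answer: 14 cycles, utilization 1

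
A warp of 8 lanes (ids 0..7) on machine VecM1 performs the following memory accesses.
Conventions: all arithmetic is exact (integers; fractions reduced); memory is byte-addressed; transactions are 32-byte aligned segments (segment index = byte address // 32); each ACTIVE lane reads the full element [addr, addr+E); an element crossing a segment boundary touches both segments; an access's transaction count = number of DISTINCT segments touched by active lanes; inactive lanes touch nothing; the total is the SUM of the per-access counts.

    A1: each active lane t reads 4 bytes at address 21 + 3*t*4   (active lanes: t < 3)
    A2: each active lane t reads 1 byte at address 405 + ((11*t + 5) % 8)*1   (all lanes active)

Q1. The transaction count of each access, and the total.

A1: 2 transactions
A2: 1 transaction

Answer: 2,1; total 3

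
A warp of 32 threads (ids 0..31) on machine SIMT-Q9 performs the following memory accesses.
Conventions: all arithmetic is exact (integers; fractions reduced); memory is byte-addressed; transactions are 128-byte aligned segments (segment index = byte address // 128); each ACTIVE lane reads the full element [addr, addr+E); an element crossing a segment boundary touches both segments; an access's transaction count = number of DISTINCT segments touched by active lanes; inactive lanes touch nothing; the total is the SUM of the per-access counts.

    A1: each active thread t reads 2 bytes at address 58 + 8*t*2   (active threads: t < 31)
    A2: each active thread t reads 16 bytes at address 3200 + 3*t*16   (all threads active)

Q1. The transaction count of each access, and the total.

A1: 5 transactions
A2: 12 transactions

Answer: 5,12; total 17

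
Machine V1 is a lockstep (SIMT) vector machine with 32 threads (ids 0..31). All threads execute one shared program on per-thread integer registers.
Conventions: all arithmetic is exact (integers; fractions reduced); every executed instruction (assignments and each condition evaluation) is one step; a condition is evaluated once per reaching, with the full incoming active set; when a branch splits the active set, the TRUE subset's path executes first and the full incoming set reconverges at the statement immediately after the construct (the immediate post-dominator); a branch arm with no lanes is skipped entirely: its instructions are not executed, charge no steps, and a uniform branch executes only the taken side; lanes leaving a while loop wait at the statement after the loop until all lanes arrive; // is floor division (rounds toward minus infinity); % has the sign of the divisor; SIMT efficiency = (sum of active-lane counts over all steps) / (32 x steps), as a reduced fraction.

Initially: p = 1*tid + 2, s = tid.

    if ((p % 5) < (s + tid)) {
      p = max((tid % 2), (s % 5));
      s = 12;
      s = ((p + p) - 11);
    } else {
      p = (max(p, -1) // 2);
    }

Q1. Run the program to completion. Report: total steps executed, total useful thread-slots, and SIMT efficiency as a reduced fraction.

Answer: 5 steps, 122 useful, 61/80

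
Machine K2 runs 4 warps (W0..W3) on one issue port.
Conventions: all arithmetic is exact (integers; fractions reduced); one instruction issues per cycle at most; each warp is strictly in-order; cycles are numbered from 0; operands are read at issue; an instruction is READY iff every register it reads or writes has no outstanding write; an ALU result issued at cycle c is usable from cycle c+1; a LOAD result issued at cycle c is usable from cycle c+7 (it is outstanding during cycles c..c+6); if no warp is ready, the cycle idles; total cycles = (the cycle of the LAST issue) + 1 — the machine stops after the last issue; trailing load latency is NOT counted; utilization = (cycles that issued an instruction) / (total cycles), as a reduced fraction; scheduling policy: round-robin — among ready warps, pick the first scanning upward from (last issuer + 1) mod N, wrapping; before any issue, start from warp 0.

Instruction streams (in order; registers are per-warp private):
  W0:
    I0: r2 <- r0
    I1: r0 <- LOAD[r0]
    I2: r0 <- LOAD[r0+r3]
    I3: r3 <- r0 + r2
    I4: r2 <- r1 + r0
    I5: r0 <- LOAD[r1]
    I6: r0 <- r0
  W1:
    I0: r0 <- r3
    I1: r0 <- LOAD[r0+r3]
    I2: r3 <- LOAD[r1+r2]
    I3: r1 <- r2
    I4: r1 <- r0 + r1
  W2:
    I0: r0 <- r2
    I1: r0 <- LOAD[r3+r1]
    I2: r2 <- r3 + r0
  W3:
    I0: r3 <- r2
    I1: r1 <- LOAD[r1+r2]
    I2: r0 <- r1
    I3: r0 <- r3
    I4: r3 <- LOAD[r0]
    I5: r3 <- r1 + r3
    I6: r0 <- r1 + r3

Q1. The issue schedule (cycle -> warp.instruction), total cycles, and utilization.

cycle 0: W0.I0
cycle 1: W1.I0
cycle 2: W2.I0
cycle 3: W3.I0
cycle 4: W0.I1
cycle 5: W1.I1
cycle 6: W2.I1
cycle 7: W3.I1
cycle 8: W1.I2
cycle 9: W1.I3
cycle 10: idle
cycle 11: W0.I2
cycle 12: W1.I4
cycle 13: W2.I2
cycle 14: W3.I2
cycle 15: W3.I3
cycle 16: W3.I4
cycle 17: idle
cycle 18: W0.I3
cycle 19: W0.I4
cycle 20: W0.I5
cycle 21: idle
cycle 22: idle
cycle 23: W3.I5
cycle 24: W3.I6
cycle 25: idle
cycle 26: idle
cycle 27: W0.I6

Answer: 28 cycles, utilization 11/14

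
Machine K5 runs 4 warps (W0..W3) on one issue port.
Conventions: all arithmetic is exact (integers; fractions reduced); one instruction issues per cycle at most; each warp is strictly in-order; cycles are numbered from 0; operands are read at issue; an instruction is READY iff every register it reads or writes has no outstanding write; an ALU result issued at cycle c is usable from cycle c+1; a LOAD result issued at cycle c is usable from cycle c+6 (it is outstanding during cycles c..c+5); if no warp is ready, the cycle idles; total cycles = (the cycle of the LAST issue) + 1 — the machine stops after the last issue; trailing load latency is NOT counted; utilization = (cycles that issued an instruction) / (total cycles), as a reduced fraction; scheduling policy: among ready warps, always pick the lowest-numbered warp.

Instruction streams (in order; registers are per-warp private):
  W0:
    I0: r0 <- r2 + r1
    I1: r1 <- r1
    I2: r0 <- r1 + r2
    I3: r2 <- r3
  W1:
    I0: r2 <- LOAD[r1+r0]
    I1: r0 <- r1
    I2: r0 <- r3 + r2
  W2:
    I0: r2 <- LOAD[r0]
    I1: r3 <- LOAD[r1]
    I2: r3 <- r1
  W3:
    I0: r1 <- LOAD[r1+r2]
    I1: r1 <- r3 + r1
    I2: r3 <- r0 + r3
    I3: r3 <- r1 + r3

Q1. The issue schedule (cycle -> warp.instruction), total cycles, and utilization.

cycle 0: W0.I0
cycle 1: W0.I1
cycle 2: W0.I2
cycle 3: W0.I3
cycle 4: W1.I0
cycle 5: W1.I1
cycle 6: W2.I0
cycle 7: W2.I1
cycle 8: W3.I0
cycle 9: idle
cycle 10: W1.I2
cycle 11: idle
cycle 12: idle
cycle 13: W2.I2
cycle 14: W3.I1
cycle 15: W3.I2
cycle 16: W3.I3

Answer: 17 cycles, utilization 14/17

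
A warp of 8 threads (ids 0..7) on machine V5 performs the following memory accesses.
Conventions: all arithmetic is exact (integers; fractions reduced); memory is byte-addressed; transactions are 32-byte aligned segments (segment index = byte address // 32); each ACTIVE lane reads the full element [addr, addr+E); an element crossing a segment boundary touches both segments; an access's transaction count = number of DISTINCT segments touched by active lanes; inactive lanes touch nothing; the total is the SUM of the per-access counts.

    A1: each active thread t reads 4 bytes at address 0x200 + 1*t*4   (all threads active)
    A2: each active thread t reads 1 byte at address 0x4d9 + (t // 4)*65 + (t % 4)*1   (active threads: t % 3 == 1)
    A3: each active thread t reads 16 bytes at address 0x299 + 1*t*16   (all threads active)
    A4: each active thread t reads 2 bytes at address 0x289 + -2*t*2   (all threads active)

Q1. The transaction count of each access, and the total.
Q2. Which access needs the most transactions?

A1: 1 transaction
A2: 2 transactions
A3: 5 transactions
A4: 2 transactions

Answer: 1,2,5,2; total 10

Answer: A3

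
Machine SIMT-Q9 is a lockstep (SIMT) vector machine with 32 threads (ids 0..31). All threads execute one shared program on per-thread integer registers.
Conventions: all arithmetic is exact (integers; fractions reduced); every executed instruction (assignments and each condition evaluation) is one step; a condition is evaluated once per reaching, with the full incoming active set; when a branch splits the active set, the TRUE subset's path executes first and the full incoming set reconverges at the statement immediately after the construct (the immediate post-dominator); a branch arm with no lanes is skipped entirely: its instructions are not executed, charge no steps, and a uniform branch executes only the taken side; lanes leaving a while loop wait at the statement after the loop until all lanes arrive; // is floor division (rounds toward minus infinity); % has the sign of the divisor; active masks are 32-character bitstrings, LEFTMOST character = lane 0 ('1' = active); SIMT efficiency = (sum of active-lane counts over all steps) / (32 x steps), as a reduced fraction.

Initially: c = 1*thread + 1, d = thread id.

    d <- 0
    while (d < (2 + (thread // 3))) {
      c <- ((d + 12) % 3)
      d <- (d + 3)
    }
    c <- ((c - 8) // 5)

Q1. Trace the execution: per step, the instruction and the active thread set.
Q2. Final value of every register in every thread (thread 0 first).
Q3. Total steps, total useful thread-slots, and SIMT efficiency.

step 0: d <- 0                       11111111111111111111111111111111
step 1: eval (d < (2 + (thread // 3))) 11111111111111111111111111111111
step 2: c <- ((d + 12) % 3)          11111111111111111111111111111111
step 3: d <- (d + 3)                 11111111111111111111111111111111
step 4: eval (d < (2 + (thread // 3))) 11111111111111111111111111111111
step 5: c <- ((d + 12) % 3)          00000011111111111111111111111111
step 6: d <- (d + 3)                 00000011111111111111111111111111
step 7: eval (d < (2 + (thread // 3))) 00000011111111111111111111111111
step 8: c <- ((d + 12) % 3)          00000000000000011111111111111111
step 9: d <- (d + 3)                 00000000000000011111111111111111
step 10: eval (d < (2 + (thread // 3))) 00000000000000011111111111111111
step 11: c <- ((d + 12) % 3)          00000000000000000000000011111111
step 12: d <- (d + 3)                 00000000000000000000000011111111
step 13: eval (d < (2 + (thread // 3))) 00000000000000000000000011111111
step 14: c <- ((c - 8) // 5)          11111111111111111111111111111111

Answer: 15 steps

c: -2,-2,-2,-2,-2,-2,-2,-2,-2,-2,-2,-2,-2,-2,-2,-2,-2,-2,-2,-2,-2,-2,-2,-2,-2,-2,-2,-2,-2,-2,-2,-2
d: 3,3,3,3,3,3,6,6,6,6,6,6,6,6,6,9,9,9,9,9,9,9,9,9,12,12,12,12,12,12,12,12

steps = 15; useful = 345; efficiency = 345/480 = 23/32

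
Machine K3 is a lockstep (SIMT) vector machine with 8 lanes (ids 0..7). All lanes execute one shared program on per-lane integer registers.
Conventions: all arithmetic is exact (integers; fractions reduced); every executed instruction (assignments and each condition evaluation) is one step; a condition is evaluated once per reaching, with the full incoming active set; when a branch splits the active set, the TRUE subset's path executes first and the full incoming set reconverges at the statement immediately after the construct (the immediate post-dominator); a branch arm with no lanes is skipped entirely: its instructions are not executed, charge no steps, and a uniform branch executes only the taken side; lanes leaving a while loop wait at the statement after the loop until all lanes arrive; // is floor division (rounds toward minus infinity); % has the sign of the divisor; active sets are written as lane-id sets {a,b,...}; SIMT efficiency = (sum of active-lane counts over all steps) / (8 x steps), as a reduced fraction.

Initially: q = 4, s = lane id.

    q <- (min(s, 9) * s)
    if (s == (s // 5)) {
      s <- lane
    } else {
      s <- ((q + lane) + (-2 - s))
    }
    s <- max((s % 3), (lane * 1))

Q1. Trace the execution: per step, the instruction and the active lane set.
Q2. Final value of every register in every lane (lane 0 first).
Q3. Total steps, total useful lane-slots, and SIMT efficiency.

step 0: q <- (min(s, 9) * s)         {0,1,2,3,4,5,6,7}
step 1: eval (s == (s // 5))         {0,1,2,3,4,5,6,7}
step 2: s <- lane                    {0}
step 3: s <- ((q + lane) + (-2 - s)) {1,2,3,4,5,6,7}
step 4: s <- max((s % 3), (lane * 1)) {0,1,2,3,4,5,6,7}

Answer: 5 steps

q: 0,1,4,9,16,25,36,49
s: 0,2,2,3,4,5,6,7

steps = 5; useful = 32; efficiency = 32/40 = 4/5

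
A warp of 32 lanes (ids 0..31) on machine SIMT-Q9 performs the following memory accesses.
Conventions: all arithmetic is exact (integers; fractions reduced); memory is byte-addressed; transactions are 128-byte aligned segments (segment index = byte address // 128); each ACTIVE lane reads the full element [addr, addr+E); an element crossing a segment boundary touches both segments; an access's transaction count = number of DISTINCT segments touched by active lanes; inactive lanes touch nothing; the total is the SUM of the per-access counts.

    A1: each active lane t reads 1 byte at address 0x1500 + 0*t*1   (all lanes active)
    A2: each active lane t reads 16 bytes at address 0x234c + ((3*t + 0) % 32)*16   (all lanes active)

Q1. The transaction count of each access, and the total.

A1: 1 transaction
A2: 5 transactions

Answer: 1,5; total 6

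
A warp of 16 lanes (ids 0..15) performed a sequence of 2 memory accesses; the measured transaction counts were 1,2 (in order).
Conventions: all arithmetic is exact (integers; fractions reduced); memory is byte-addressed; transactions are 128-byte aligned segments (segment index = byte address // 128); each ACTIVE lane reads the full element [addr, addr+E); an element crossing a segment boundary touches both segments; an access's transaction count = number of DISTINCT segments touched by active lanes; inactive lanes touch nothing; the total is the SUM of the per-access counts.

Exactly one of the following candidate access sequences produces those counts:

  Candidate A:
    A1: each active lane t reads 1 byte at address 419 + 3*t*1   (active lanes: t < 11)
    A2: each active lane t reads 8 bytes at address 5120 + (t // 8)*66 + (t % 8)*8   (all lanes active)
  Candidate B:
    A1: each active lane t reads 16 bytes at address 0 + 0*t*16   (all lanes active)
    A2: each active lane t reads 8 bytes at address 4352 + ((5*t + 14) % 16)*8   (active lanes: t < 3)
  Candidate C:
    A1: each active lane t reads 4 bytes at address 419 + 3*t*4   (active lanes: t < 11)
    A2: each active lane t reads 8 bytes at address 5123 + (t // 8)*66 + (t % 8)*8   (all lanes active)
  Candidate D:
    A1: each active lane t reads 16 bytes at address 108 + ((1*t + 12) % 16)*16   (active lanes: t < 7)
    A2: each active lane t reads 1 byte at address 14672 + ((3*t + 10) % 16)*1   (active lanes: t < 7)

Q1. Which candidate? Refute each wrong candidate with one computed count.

B: A2 gives 1 transaction, not 2
C: A1 gives 2 transactions, not 1
D: A1 gives 3 transactions, not 1
A: all counts match (1,2)

Answer: A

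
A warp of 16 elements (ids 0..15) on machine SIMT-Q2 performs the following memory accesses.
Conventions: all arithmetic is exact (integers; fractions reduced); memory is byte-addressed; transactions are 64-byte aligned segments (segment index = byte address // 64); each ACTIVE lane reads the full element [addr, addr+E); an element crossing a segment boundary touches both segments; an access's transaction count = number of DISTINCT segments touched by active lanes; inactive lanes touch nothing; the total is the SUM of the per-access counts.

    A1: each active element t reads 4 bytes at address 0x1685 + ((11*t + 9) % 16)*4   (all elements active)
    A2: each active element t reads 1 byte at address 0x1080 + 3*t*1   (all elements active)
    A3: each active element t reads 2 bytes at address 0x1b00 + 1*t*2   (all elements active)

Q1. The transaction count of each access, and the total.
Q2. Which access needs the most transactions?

A1: 2 transactions
A2: 1 transaction
A3: 1 transaction

Answer: 2,1,1; total 4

Answer: A1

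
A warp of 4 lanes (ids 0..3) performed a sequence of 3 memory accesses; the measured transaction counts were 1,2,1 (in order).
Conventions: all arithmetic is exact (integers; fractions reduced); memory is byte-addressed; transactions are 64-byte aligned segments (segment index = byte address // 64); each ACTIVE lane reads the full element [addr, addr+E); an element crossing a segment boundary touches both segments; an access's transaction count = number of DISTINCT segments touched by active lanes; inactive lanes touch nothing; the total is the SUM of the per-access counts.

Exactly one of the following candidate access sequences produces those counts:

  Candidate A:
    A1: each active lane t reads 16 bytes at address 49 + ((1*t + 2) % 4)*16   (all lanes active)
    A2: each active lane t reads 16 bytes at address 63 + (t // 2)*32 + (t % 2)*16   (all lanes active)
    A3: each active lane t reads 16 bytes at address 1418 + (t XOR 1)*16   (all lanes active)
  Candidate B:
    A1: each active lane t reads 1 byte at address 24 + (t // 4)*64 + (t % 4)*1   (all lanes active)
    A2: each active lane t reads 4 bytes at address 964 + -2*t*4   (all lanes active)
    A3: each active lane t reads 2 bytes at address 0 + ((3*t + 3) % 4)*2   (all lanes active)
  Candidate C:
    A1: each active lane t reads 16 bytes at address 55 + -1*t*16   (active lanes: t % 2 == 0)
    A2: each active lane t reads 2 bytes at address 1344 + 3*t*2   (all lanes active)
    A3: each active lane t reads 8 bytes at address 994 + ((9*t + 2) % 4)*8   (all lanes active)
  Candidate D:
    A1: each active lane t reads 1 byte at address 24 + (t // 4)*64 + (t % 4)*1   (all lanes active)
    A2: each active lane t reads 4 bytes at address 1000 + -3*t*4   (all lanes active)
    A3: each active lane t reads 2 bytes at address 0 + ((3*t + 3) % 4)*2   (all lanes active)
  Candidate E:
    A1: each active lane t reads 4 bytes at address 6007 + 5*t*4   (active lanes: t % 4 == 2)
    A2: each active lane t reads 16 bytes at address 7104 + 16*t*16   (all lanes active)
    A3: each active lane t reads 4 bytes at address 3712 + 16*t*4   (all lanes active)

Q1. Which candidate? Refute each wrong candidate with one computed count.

A: A1 gives 2 transactions, not 1
C: A1 gives 2 transactions, not 1
D: A2 gives 1 transaction, not 2
E: A2 gives 4 transactions, not 2
B: all counts match (1,2,1)

Answer: B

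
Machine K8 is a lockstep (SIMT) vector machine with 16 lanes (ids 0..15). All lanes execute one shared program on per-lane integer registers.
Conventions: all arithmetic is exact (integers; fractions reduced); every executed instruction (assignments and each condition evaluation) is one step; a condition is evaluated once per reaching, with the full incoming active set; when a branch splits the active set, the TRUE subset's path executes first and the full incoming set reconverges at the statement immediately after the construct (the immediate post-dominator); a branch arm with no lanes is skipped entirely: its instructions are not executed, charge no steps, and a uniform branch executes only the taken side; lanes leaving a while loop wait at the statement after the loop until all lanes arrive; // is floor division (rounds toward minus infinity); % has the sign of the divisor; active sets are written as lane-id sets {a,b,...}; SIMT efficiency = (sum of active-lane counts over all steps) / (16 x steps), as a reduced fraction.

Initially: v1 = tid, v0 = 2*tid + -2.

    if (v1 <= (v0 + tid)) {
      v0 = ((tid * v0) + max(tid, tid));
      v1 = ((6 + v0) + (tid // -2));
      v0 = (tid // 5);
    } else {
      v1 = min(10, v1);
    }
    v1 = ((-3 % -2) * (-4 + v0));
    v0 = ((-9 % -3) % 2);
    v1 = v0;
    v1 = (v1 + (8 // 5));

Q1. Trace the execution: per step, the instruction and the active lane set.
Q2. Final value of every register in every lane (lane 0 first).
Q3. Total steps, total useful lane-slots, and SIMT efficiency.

step 0: eval (v1 <= (v0 + tid))      {0,1,2,3,4,5,6,7,8,9,10,11,12,13,14,15}
step 1: v0 <- ((tid * v0) + max(tid, tid)) {1,2,3,4,5,6,7,8,9,10,11,12,13,14,15}
step 2: v1 <- ((6 + v0) + (tid // -2)) {1,2,3,4,5,6,7,8,9,10,11,12,13,14,15}
step 3: v0 <- (tid // 5)             {1,2,3,4,5,6,7,8,9,10,11,12,13,14,15}
step 4: v1 <- min(10, v1)            {0}
step 5: v1 <- ((-3 % -2) * (-4 + v0)) {0,1,2,3,4,5,6,7,8,9,10,11,12,13,14,15}
step 6: v0 <- ((-9 % -3) % 2)        {0,1,2,3,4,5,6,7,8,9,10,11,12,13,14,15}
step 7: v1 <- v0                     {0,1,2,3,4,5,6,7,8,9,10,11,12,13,14,15}
step 8: v1 <- (v1 + (8 // 5))        {0,1,2,3,4,5,6,7,8,9,10,11,12,13,14,15}

Answer: 9 steps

v1: 1,1,1,1,1,1,1,1,1,1,1,1,1,1,1,1
v0: 0,0,0,0,0,0,0,0,0,0,0,0,0,0,0,0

steps = 9; useful = 126; efficiency = 126/144 = 7/8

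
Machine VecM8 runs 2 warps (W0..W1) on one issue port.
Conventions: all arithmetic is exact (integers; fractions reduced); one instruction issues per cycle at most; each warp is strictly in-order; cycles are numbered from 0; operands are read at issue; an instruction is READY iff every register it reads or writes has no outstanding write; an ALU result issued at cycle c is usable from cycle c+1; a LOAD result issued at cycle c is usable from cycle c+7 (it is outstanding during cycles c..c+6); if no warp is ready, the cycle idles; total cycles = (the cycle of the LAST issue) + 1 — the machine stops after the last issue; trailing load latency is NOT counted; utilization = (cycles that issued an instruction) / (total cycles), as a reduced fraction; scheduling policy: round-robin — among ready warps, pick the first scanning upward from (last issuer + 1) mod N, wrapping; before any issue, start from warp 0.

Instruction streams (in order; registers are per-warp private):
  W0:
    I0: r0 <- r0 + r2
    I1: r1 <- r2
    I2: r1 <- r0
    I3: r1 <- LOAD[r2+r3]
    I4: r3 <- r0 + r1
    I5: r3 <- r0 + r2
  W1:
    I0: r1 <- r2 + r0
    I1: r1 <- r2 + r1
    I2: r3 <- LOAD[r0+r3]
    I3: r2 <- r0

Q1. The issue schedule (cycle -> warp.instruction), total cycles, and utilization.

cycle 0: W0.I0
cycle 1: W1.I0
cycle 2: W0.I1
cycle 3: W1.I1
cycle 4: W0.I2
cycle 5: W1.I2
cycle 6: W0.I3
cycle 7: W1.I3
cycle 8: idle
cycle 9: idle
cycle 10: idle
cycle 11: idle
cycle 12: idle
cycle 13: W0.I4
cycle 14: W0.I5

Answer: 15 cycles, utilization 2/3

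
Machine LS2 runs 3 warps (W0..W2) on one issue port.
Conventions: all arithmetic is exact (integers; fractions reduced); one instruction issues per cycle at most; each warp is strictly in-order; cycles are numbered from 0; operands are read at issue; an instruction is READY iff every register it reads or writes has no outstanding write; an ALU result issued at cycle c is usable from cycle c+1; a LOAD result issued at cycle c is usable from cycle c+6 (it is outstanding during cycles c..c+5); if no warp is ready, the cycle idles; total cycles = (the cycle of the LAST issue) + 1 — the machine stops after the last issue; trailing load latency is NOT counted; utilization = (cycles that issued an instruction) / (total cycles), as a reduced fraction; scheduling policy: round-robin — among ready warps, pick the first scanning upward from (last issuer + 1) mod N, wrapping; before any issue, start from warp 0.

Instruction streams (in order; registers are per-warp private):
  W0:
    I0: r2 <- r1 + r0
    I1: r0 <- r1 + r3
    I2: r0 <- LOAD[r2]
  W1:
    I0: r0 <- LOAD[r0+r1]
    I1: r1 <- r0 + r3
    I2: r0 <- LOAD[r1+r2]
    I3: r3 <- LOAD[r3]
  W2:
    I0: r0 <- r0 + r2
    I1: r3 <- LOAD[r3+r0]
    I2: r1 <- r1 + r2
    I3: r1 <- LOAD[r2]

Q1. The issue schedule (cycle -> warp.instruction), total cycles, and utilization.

cycle 0: W0.I0
cycle 1: W1.I0
cycle 2: W2.I0
cycle 3: W0.I1
cycle 4: W2.I1
cycle 5: W0.I2
cycle 6: W2.I2
cycle 7: W1.I1
cycle 8: W2.I3
cycle 9: W1.I2
cycle 10: W1.I3

Answer: 11 cycles, utilization 1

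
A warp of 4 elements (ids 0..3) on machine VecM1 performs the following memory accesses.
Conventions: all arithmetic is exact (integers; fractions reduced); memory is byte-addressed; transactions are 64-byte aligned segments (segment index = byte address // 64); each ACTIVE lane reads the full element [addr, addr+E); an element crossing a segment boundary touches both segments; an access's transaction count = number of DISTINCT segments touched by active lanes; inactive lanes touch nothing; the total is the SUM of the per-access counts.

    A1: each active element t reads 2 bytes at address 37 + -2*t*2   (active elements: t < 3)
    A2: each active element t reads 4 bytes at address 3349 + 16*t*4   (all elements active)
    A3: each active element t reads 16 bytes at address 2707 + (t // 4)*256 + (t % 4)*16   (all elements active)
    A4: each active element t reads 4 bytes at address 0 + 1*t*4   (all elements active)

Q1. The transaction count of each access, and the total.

A1: 1 transaction
A2: 4 transactions
A3: 2 transactions
A4: 1 transaction

Answer: 1,4,2,1; total 8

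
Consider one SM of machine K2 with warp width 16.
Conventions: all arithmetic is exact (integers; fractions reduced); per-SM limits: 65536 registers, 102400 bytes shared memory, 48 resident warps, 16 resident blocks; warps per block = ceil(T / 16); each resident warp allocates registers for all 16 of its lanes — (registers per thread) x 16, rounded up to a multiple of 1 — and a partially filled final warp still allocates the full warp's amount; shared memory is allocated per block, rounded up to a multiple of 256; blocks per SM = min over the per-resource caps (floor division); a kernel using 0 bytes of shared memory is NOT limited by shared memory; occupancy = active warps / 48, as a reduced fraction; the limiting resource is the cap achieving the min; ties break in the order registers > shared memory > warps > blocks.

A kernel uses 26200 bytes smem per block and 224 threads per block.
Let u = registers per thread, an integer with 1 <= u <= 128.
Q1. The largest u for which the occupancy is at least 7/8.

Answer: u = 97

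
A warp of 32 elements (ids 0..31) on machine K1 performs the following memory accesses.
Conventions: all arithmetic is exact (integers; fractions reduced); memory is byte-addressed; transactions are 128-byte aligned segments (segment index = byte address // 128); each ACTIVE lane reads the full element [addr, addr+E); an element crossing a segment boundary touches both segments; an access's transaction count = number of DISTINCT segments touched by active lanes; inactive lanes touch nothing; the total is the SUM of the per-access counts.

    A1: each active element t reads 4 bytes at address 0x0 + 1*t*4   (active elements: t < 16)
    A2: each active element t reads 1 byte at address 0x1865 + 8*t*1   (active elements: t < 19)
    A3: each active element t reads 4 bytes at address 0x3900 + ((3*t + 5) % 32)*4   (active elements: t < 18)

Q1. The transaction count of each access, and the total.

A1: 1 transaction
A2: 2 transactions
A3: 1 transaction

Answer: 1,2,1; total 4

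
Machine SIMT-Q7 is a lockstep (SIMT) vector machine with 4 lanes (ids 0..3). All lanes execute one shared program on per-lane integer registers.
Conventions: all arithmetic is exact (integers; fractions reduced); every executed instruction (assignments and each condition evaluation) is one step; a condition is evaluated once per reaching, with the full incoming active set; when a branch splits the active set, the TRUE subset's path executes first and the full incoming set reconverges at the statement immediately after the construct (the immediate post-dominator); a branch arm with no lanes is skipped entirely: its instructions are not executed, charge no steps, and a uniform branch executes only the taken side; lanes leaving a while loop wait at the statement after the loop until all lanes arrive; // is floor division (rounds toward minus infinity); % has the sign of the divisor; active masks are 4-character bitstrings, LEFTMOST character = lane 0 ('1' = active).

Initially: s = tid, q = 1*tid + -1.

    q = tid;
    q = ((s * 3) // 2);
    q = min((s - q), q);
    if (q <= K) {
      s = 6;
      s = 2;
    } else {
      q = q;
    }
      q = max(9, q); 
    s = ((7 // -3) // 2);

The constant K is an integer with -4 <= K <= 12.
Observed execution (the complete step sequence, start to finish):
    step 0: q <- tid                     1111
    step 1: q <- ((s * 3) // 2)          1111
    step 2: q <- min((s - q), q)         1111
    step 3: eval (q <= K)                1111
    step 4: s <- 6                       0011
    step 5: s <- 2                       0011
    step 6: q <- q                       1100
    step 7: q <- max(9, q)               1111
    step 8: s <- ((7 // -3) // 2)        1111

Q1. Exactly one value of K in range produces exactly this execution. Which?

Answer: K = -1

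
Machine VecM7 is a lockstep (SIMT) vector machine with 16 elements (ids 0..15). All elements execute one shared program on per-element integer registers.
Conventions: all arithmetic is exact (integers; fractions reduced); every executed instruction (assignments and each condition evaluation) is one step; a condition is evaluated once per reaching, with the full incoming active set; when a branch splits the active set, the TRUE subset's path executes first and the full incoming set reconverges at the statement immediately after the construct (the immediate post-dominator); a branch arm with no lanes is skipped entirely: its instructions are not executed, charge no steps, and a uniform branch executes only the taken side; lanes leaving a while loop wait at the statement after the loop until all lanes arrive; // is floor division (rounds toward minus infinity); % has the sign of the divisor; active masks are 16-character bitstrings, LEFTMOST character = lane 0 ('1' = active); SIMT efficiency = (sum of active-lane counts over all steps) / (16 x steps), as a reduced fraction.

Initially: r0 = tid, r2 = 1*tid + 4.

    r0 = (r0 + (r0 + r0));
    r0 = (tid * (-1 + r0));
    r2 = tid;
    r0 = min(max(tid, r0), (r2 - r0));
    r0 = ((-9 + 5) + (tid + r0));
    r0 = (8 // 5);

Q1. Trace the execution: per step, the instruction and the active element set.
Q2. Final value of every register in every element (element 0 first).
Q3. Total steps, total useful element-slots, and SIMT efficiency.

step 0: r0 <- (r0 + (r0 + r0))       1111111111111111
step 1: r0 <- (tid * (-1 + r0))      1111111111111111
step 2: r2 <- tid                    1111111111111111
step 3: r0 <- min(max(tid, r0), (r2 - r0)) 1111111111111111
step 4: r0 <- ((-9 + 5) + (tid + r0)) 1111111111111111
step 5: r0 <- (8 // 5)               1111111111111111

Answer: 6 steps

r0: 1,1,1,1,1,1,1,1,1,1,1,1,1,1,1,1
r2: 0,1,2,3,4,5,6,7,8,9,10,11,12,13,14,15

steps = 6; useful = 96; efficiency = 96/96 = 1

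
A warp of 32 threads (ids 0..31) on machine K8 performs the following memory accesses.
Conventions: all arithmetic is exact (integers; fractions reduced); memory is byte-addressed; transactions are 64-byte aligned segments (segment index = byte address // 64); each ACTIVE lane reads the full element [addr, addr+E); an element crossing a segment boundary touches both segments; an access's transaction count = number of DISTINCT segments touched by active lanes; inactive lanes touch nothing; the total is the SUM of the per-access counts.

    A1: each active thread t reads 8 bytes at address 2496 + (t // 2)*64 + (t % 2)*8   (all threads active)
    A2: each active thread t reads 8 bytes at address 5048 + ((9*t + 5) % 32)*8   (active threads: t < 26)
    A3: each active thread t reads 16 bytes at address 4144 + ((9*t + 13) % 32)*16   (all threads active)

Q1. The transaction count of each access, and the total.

A1: 16 transactions
A2: 5 transactions
A3: 9 transactions

Answer: 16,5,9; total 30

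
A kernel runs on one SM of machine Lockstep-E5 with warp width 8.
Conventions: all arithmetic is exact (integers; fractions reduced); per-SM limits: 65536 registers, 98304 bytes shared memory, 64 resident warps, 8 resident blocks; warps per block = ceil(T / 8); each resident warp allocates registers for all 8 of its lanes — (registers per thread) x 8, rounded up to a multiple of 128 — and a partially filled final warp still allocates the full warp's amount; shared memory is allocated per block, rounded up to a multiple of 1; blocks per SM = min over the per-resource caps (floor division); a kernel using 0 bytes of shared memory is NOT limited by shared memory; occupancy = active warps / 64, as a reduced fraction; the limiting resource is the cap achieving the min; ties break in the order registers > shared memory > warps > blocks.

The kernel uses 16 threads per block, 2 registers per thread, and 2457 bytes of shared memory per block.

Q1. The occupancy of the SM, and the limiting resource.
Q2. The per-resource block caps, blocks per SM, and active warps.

Answer: occupancy 1/4, limited by blocks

registers: 256 blocks
shared memory: 40 blocks
warps: 32 blocks
blocks: 8 blocks

Answer: 8 blocks, 16 active warps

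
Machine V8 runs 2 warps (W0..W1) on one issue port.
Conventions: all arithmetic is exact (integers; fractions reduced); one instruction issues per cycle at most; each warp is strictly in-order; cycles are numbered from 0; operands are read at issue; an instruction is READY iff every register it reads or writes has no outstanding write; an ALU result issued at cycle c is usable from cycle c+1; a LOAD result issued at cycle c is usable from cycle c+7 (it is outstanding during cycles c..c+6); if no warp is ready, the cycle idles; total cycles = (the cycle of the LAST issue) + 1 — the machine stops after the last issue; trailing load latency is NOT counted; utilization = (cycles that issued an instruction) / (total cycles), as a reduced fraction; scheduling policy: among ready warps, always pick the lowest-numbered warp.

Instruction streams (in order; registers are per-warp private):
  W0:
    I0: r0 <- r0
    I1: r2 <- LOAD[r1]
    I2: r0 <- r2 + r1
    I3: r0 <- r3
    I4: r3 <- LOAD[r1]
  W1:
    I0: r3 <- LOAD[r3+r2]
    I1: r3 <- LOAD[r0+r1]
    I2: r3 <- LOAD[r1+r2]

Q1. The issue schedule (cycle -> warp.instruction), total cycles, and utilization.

cycle 0: W0.I0
cycle 1: W0.I1
cycle 2: W1.I0
cycle 3: idle
cycle 4: idle
cycle 5: idle
cycle 6: idle
cycle 7: idle
cycle 8: W0.I2
cycle 9: W0.I3
cycle 10: W0.I4
cycle 11: W1.I1
cycle 12: idle
cycle 13: idle
cycle 14: idle
cycle 15: idle
cycle 16: idle
cycle 17: idle
cycle 18: W1.I2

Answer: 19 cycles, utilization 8/19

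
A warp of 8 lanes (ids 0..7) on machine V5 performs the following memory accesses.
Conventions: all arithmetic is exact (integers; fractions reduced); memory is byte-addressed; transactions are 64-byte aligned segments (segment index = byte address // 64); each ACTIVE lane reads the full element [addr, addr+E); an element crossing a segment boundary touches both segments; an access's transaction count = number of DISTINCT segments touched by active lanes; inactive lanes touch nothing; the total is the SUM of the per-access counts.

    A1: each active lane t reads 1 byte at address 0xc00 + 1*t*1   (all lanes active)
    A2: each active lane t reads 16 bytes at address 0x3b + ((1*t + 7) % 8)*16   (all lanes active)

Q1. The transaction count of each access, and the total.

A1: 1 transaction
A2: 3 transactions

Answer: 1,3; total 4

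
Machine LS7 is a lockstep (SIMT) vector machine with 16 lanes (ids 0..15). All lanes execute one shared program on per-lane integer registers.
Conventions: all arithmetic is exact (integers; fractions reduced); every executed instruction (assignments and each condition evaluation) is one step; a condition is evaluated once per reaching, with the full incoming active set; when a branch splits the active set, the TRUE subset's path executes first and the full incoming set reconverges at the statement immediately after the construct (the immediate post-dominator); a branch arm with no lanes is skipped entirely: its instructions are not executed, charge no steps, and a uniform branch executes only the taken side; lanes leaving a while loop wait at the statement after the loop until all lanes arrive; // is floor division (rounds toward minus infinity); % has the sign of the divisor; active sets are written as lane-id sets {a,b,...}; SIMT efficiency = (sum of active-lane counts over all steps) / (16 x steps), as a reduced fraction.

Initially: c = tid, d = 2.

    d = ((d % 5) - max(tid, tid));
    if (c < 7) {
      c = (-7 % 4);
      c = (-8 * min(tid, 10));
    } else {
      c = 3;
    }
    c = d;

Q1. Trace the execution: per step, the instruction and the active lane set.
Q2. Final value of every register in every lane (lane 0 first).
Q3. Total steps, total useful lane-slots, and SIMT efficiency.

step 0: d <- ((d % 5) - max(tid, tid)) {0,1,2,3,4,5,6,7,8,9,10,11,12,13,14,15}
step 1: eval (c < 7)                 {0,1,2,3,4,5,6,7,8,9,10,11,12,13,14,15}
step 2: c <- (-7 % 4)                {0,1,2,3,4,5,6}
step 3: c <- (-8 * min(tid, 10))     {0,1,2,3,4,5,6}
step 4: c <- 3                       {7,8,9,10,11,12,13,14,15}
step 5: c <- d                       {0,1,2,3,4,5,6,7,8,9,10,11,12,13,14,15}

Answer: 6 steps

c: 2,1,0,-1,-2,-3,-4,-5,-6,-7,-8,-9,-10,-11,-12,-13
d: 2,1,0,-1,-2,-3,-4,-5,-6,-7,-8,-9,-10,-11,-12,-13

steps = 6; useful = 71; efficiency = 71/96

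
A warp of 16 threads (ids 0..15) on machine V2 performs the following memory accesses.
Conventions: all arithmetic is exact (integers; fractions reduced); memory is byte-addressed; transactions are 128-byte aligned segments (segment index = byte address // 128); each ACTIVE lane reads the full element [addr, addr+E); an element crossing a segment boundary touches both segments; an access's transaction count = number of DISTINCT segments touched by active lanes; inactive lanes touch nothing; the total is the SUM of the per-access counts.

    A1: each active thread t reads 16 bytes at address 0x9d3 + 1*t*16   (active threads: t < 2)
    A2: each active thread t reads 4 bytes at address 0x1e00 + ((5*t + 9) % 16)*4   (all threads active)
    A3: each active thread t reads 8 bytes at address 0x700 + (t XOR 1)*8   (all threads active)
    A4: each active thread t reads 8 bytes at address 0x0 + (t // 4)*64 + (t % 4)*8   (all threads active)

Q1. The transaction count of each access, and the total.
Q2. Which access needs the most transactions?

A1: 1 transaction
A2: 1 transaction
A3: 1 transaction
A4: 2 transactions

Answer: 1,1,1,2; total 5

Answer: A4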